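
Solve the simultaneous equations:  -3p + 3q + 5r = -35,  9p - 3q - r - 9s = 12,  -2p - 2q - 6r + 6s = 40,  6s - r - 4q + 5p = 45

Row-reduce:
R1 ← R1 / (-3).
R2 ← R2 − 9·R1.
R3 ← R3 + 2·R1.
R4 ← R4 − 5·R1.
R2 ← R2 / (6).
R1 ← R1 + 1·R2.
R3 ← R3 + 4·R2.
R4 ← R4 − 1·R2.
Swap R3 and R4.
R3 ← R3 / (5).
R1 ← R1 − 2/3·R3.
R2 ← R2 − 7/3·R3.
Row 4 reduces to 0 = 4/3, a contradiction. The system is inconsistent.

no solution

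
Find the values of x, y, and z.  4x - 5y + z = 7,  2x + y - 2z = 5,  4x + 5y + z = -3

Row-reduce the augmented matrix:
R1 ← R1 / (4).
R2 ← R2 − 2·R1.
R3 ← R3 − 4·R1.
R2 ← R2 / (7/2).
R1 ← R1 + 5/4·R2.
R3 ← R3 − 10·R2.
R3 ← R3 / (50/7).
R1 ← R1 + 9/14·R3.
R2 ← R2 + 5/7·R3.
Reading off the reduced rows gives x = 1, y = -1, z = -2.

x = 1, y = -1, z = -2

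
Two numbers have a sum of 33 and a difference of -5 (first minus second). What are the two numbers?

first number: 14, second number: 19

Let x = first number, y = second number.
  x + y = 33
  x - y = -5
Row-reduce the augmented matrix:
R2 ← R2 − 1·R1.
R2 ← R2 / (-2).
R1 ← R1 − 1·R2.
Reading off the reduced rows gives x = 14, y = 19.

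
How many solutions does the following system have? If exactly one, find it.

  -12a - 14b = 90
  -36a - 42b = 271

no solution

Row-reduce:
R1 ← R1 / (-12).
R2 ← R2 + 36·R1.
Row 2 reduces to 0 = 1, a contradiction. The system is inconsistent.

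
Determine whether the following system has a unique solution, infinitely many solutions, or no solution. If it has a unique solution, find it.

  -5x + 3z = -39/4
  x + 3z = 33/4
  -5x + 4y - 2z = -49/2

Row-reduce the augmented matrix:
R1 ← R1 / (-5).
R2 ← R2 − 1·R1.
R3 ← R3 + 5·R1.
Swap R2 and R3.
R2 ← R2 / (4).
R3 ← R3 / (18/5).
R1 ← R1 + 3/5·R3.
R2 ← R2 + 5/4·R3.
Reading off the reduced rows gives x = 3, y = -3/2, z = 7/4.

x = 3, y = -3/2, z = 7/4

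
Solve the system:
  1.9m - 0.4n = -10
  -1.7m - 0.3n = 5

m = -4, n = 6

Row-reduce the augmented matrix:
R1 ← R1 / (19/10).
R2 ← R2 + 17/10·R1.
R2 ← R2 / (-25/38).
R1 ← R1 + 4/19·R2.
Reading off the reduced rows gives m = -4, n = 6.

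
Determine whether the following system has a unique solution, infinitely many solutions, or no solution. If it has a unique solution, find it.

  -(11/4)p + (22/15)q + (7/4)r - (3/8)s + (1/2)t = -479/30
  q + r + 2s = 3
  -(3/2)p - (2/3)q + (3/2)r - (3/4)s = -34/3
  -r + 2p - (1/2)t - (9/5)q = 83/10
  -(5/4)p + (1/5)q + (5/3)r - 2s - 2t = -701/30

no solution

Row-reduce:
R1 ← R1 / (-11/4).
R3 ← R3 + 3/2·R1.
R4 ← R4 − 2·R1.
R5 ← R5 + 5/4·R1.
R1 ← R1 + 8/15·R2.
R3 ← R3 + 22/15·R2.
R4 ← R4 + 11/15·R2.
R5 ← R5 + 7/15·R2.
R3 ← R3 / (332/165).
R1 ← R1 + 17/165·R3.
R2 ← R2 − 1·R3.
R4 ← R4 − 166/165·R3.
R5 ← R5 − 883/660·R3.
Swap R4 and R5.
R4 ← R4 / (-1237/498).
R1 ← R1 − 110/83·R4.
R2 ← R2 − 135/166·R4.
R3 ← R3 − 197/166·R4.
Row 5 reduces to 0 = -2, a contradiction. The system is inconsistent.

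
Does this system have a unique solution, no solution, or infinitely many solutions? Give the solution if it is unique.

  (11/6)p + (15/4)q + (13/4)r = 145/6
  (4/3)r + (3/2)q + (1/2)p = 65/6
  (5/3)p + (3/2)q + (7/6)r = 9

no solution

Row-reduce:
R1 ← R1 / (11/6).
R2 ← R2 − 1/2·R1.
R3 ← R3 − 5/3·R1.
R2 ← R2 / (21/44).
R1 ← R1 − 45/22·R2.
R3 ← R3 + 21/11·R2.
Row 3 reduces to 0 = 4, a contradiction. The system is inconsistent.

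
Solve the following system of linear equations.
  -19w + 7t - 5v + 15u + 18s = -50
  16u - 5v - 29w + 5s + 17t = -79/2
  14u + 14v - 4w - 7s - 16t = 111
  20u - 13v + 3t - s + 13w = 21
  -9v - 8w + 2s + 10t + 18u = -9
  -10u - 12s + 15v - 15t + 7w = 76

Row-reduce:
R1 ← R1 / (15).
R2 ← R2 − 16·R1.
R3 ← R3 − 14·R1.
R4 ← R4 − 20·R1.
R5 ← R5 − 18·R1.
R6 ← R6 + 10·R1.
R2 ← R2 / (1/3).
R1 ← R1 + 1/3·R2.
R3 ← R3 − 56/3·R2.
R4 ← R4 + 19/3·R2.
R5 ← R5 + 3·R2.
R6 ← R6 − 35/3·R2.
R3 ← R3 / (2514/5).
R1 ← R1 + 10·R3.
R2 ← R2 + 131/5·R3.
R4 ← R4 + 638/5·R3.
R5 ← R5 + 319/5·R3.
R6 ← R6 − 300·R3.
R4 ← R4 / (-124487/1257).
R1 ← R1 − 2944/1257·R4.
R2 ← R2 + 6043/2514·R4.
R3 ← R3 − 3857/2514·R4.
R5 ← R5 + 124487/2514·R4.
R6 ← R6 − 15393/419·R4.
Swap R5 and R6.
R5 ← R5 / (55276/124487).
R1 ← R1 + 33796/124487·R5.
R2 ← R2 + 150438/124487·R5.
R3 ← R3 + 72965/124487·R5.
R4 ← R4 + 42232/124487·R5.
Row 6 reduces to 0 = 1/4, a contradiction. The system is inconsistent.

no solution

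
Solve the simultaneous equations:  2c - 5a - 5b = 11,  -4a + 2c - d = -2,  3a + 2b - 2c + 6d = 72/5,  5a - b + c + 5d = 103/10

Row-reduce the augmented matrix:
R1 ← R1 / (-5).
R2 ← R2 + 4·R1.
R3 ← R3 − 3·R1.
R4 ← R4 − 5·R1.
R2 ← R2 / (4).
R1 ← R1 − 1·R2.
R3 ← R3 + 1·R2.
R4 ← R4 + 6·R2.
R3 ← R3 / (-7/10).
R1 ← R1 + 1/2·R3.
R2 ← R2 − 1/10·R3.
R4 ← R4 − 18/5·R3.
R4 ← R4 / (463/14).
R1 ← R1 + 27/7·R4.
R2 ← R2 − 4/7·R4.
R3 ← R3 + 115/14·R4.
Reading off the reduced rows gives a = -1, b = -9/5, c = -3/2, d = 3.

a = -1, b = -9/5, c = -3/2, d = 3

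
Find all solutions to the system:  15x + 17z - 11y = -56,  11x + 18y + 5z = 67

Row-reduce:
R1 ← R1 / (15).
R2 ← R2 − 11·R1.
R2 ← R2 / (391/15).
R1 ← R1 + 11/15·R2.
Rank is 2 with 3 unknowns, leaving z free.

infinitely many solutions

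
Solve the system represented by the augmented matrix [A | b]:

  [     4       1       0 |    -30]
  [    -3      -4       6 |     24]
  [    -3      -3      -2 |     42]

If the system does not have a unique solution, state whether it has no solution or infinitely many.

x_1 = -6, x_2 = -6, x_3 = -3

Row-reduce the augmented matrix:
R1 ← R1 / (4).
R2 ← R2 + 3·R1.
R3 ← R3 + 3·R1.
R2 ← R2 / (-13/4).
R1 ← R1 − 1/4·R2.
R3 ← R3 + 9/4·R2.
R3 ← R3 / (-80/13).
R1 ← R1 − 6/13·R3.
R2 ← R2 + 24/13·R3.
Reading off the reduced rows gives x_1 = -6, x_2 = -6, x_3 = -3.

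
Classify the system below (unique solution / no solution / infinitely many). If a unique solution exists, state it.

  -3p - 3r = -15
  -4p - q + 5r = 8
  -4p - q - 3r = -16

Row-reduce the augmented matrix:
R1 ← R1 / (-3).
R2 ← R2 + 4·R1.
R3 ← R3 + 4·R1.
R2 ← R2 / (-1).
R3 ← R3 + 1·R2.
R3 ← R3 / (-8).
R1 ← R1 − 1·R3.
R2 ← R2 + 9·R3.
Reading off the reduced rows gives p = 2, q = -1, r = 3.

p = 2, q = -1, r = 3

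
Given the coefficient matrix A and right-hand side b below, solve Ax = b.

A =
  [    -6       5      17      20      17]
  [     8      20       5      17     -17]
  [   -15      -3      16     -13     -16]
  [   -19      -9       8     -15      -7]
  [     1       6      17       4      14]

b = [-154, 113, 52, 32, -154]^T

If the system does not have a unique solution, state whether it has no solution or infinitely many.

x_1 = -3, x_2 = 3, x_3 = -5, x_4 = 0, x_5 = -6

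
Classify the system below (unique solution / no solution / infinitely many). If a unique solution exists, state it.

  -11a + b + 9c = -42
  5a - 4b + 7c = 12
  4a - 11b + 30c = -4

Row-reduce:
R1 ← R1 / (-11).
R2 ← R2 − 5·R1.
R3 ← R3 − 4·R1.
R2 ← R2 / (-39/11).
R1 ← R1 + 1/11·R2.
R3 ← R3 + 117/11·R2.
Row 3 reduces to 0 = 2, a contradiction. The system is inconsistent.

no solution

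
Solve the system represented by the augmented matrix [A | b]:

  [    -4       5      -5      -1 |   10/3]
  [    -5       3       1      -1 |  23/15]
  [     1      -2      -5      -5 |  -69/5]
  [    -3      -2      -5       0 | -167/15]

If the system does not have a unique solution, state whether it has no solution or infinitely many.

Row-reduce the augmented matrix:
R1 ← R1 / (-4).
R2 ← R2 + 5·R1.
R3 ← R3 − 1·R1.
R4 ← R4 + 3·R1.
R2 ← R2 / (-13/4).
R1 ← R1 + 5/4·R2.
R3 ← R3 + 3/4·R2.
R4 ← R4 + 23/4·R2.
R3 ← R3 / (-103/13).
R1 ← R1 + 20/13·R3.
R2 ← R2 + 29/13·R3.
R4 ← R4 + 183/13·R3.
R4 ← R4 / (1003/103).
R1 ← R1 − 122/103·R4.
R2 ← R2 − 146/103·R4.
R3 ← R3 − 69/103·R4.
Reading off the reduced rows gives x_1 = 1, x_2 = 12/5, x_3 = 2/3, x_4 = 4/3.

x_1 = 1, x_2 = 12/5, x_3 = 2/3, x_4 = 4/3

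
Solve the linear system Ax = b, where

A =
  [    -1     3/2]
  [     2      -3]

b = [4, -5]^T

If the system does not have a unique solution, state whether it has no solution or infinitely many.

Row-reduce:
R1 ← R1 / (-1).
R2 ← R2 − 2·R1.
Row 2 reduces to 0 = 3, a contradiction. The system is inconsistent.

no solution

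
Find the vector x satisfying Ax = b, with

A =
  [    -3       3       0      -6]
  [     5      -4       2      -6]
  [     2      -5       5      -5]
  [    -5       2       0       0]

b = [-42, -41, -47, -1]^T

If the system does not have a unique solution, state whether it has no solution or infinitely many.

Row-reduce the augmented matrix:
R1 ← R1 / (-3).
R2 ← R2 − 5·R1.
R3 ← R3 − 2·R1.
R4 ← R4 + 5·R1.
R1 ← R1 + 1·R2.
R3 ← R3 + 3·R2.
R4 ← R4 + 3·R2.
R3 ← R3 / (11).
R1 ← R1 − 2·R3.
R2 ← R2 − 2·R3.
R4 ← R4 − 6·R3.
R4 ← R4 / (-76/11).
R1 ← R1 + 40/11·R4.
R2 ← R2 + 62/11·R4.
R3 ← R3 + 57/11·R4.
Reading off the reduced rows gives x_1 = -1, x_2 = -3, x_3 = -6, x_4 = 6.

x_1 = -1, x_2 = -3, x_3 = -6, x_4 = 6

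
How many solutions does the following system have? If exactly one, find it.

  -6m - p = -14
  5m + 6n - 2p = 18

Row-reduce:
R1 ← R1 / (-6).
R2 ← R2 − 5·R1.
R2 ← R2 / (6).
Rank is 2 with 3 unknowns, leaving p free.

infinitely many solutions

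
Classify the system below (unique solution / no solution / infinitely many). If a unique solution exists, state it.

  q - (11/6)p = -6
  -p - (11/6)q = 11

p = 0, q = -6

From equation 1: q = -6 + 11/6·p.
Substitute into equation 2 and solve: p = 0.
Then q = -6.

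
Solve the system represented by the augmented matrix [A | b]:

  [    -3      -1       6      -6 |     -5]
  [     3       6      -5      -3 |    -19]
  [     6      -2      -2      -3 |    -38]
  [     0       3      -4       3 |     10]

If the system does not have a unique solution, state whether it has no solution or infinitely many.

Row-reduce the augmented matrix:
R1 ← R1 / (-3).
R2 ← R2 − 3·R1.
R3 ← R3 − 6·R1.
R2 ← R2 / (5).
R1 ← R1 − 1/3·R2.
R3 ← R3 + 4·R2.
R4 ← R4 − 3·R2.
R3 ← R3 / (54/5).
R1 ← R1 + 31/15·R3.
R2 ← R2 − 1/5·R3.
R4 ← R4 + 23/5·R3.
R4 ← R4 / (-19/18).
R1 ← R1 + 89/54·R4.
R2 ← R2 + 25/18·R4.
R3 ← R3 + 37/18·R4.
Reading off the reduced rows gives x_1 = -3, x_2 = 2, x_3 = 2, x_4 = 4.

x_1 = -3, x_2 = 2, x_3 = 2, x_4 = 4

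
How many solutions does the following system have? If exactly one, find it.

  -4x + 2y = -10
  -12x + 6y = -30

infinitely many solutions

Row-reduce:
R1 ← R1 / (-4).
R2 ← R2 + 12·R1.
Rank is 1 with 2 unknowns, leaving y free.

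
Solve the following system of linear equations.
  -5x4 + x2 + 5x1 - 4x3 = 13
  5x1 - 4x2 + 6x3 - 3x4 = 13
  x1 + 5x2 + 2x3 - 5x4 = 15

Row-reduce:
R1 ← R1 / (5).
R2 ← R2 − 5·R1.
R3 ← R3 − 1·R1.
R2 ← R2 / (-5).
R1 ← R1 − 1/5·R2.
R3 ← R3 − 24/5·R2.
R3 ← R3 / (62/5).
R1 ← R1 + 2/5·R3.
R2 ← R2 + 2·R3.
Rank is 3 with 4 unknowns, leaving x4 free.

infinitely many solutions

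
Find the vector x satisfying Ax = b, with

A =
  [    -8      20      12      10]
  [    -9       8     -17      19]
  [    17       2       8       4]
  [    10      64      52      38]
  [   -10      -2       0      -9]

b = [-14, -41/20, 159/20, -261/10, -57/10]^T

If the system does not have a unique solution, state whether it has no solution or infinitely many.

Row-reduce the augmented matrix:
R1 ← R1 / (-8).
R2 ← R2 + 9·R1.
R3 ← R3 − 17·R1.
R4 ← R4 − 10·R1.
R5 ← R5 + 10·R1.
R2 ← R2 / (-29/2).
R1 ← R1 + 5/2·R2.
R3 ← R3 − 89/2·R2.
R4 ← R4 − 89·R2.
R5 ← R5 + 27·R2.
R3 ← R3 / (-1743/29).
R1 ← R1 − 109/29·R3.
R2 ← R2 − 61/29·R3.
R4 ← R4 + 3486/29·R3.
R5 ← R5 − 1212/29·R3.
Swap R4 and R5.
R4 ← R4 / (-1066/581).
R1 ← R1 − 279/581·R4.
R2 ← R2 − 1373/1162·R4.
R3 ← R3 + 474/581·R4.
R5 reduces to 0 = 0, so the extra equation is consistent.
Reading off the reduced rows gives x_1 = 3/4, x_2 = 0, x_3 = -1/2, x_4 = -1/5.

x_1 = 3/4, x_2 = 0, x_3 = -1/2, x_4 = -1/5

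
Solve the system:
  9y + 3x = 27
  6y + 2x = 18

infinitely many solutions

Row-reduce:
R1 ← R1 / (3).
R2 ← R2 − 2·R1.
Rank is 1 with 2 unknowns, leaving y free.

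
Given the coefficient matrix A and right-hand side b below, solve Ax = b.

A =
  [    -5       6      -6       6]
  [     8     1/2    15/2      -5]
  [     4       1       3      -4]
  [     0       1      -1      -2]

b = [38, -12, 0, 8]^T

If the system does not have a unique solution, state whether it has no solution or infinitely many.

infinitely many solutions

Row-reduce:
R1 ← R1 / (-5).
R2 ← R2 − 8·R1.
R3 ← R3 − 4·R1.
R2 ← R2 / (101/10).
R1 ← R1 + 6/5·R2.
R3 ← R3 − 29/5·R2.
R4 ← R4 − 1·R2.
R3 ← R3 / (-60/101).
R1 ← R1 − 96/101·R3.
R2 ← R2 + 21/101·R3.
R4 ← R4 + 80/101·R3.
Rank is 3 with 4 unknowns, leaving x_4 free.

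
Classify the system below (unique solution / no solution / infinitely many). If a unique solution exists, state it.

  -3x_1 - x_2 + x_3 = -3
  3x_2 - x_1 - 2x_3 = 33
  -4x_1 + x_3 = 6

x_1 = -3, x_2 = 6, x_3 = -6

Row-reduce the augmented matrix:
R1 ← R1 / (-3).
R2 ← R2 + 1·R1.
R3 ← R3 + 4·R1.
R2 ← R2 / (10/3).
R1 ← R1 − 1/3·R2.
R3 ← R3 − 4/3·R2.
R3 ← R3 / (3/5).
R1 ← R1 + 1/10·R3.
R2 ← R2 + 7/10·R3.
Reading off the reduced rows gives x_1 = -3, x_2 = 6, x_3 = -6.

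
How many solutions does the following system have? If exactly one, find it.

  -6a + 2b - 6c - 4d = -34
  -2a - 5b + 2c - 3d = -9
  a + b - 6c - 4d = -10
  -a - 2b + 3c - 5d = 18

Row-reduce the augmented matrix:
R1 ← R1 / (-6).
R2 ← R2 + 2·R1.
R3 ← R3 − 1·R1.
R4 ← R4 + 1·R1.
R2 ← R2 / (-17/3).
R1 ← R1 + 1/3·R2.
R3 ← R3 − 4/3·R2.
R4 ← R4 + 7/3·R2.
R3 ← R3 / (-103/17).
R1 ← R1 − 13/17·R3.
R2 ← R2 + 12/17·R3.
R4 ← R4 − 40/17·R3.
R4 ← R4 / (-578/103).
R1 ← R1 − 13/103·R4.
R2 ← R2 − 91/103·R4.
R3 ← R3 − 86/103·R4.
Reading off the reduced rows gives a = 4, b = 4, c = 5, d = -3.

a = 4, b = 4, c = 5, d = -3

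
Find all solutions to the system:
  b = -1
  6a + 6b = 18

a = 4, b = -1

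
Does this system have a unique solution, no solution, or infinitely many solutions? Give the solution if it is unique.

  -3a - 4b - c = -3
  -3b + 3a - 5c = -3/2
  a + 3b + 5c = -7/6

Row-reduce the augmented matrix:
R1 ← R1 / (-3).
R2 ← R2 − 3·R1.
R3 ← R3 − 1·R1.
R2 ← R2 / (-7).
R1 ← R1 − 4/3·R2.
R3 ← R3 − 5/3·R2.
R3 ← R3 / (68/21).
R1 ← R1 + 17/21·R3.
R2 ← R2 − 6/7·R3.
Reading off the reduced rows gives a = -2/3, b = 3/2, c = -1.

a = -2/3, b = 3/2, c = -1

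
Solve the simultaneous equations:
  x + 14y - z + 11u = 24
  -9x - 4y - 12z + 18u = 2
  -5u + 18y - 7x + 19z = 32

Row-reduce:
R2 ← R2 + 9·R1.
R3 ← R3 + 7·R1.
R2 ← R2 / (122).
R1 ← R1 − 14·R2.
R3 ← R3 − 116·R2.
R3 ← R3 / (1950/61).
R1 ← R1 − 86/61·R3.
R2 ← R2 + 21/122·R3.
Rank is 3 with 4 unknowns, leaving u free.

infinitely many solutions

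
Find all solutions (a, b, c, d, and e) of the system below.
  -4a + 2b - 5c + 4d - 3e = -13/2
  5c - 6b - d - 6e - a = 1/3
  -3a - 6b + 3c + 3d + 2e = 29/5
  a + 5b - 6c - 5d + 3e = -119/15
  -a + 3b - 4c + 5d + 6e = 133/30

a = 7/3, b = -3/2, c = -2/5, d = 4/3, e = 1/2

Row-reduce the augmented matrix:
R1 ← R1 / (-4).
R2 ← R2 + 1·R1.
R3 ← R3 + 3·R1.
R4 ← R4 − 1·R1.
R5 ← R5 + 1·R1.
R2 ← R2 / (-13/2).
R1 ← R1 + 1/2·R2.
R3 ← R3 + 15/2·R2.
R4 ← R4 − 11/2·R2.
R5 ← R5 − 5/2·R2.
R3 ← R3 / (-6/13).
R1 ← R1 − 10/13·R3.
R2 ← R2 + 25/26·R3.
R4 ← R4 + 51/26·R3.
R5 ← R5 + 9/26·R3.
R4 ← R4 / (-31/2).
R1 ← R1 − 3·R4.
R2 ← R2 + 9/2·R4.
R3 ← R3 + 5·R4.
R5 ← R5 − 3/2·R4.
R5 ← R5 / (-231/31).
R1 ← R1 − 877/93·R5.
R2 ← R2 + 680/93·R5.
R3 ← R3 + 697/93·R5.
R4 ← R4 − 92/31·R5.
Reading off the reduced rows gives a = 7/3, b = -3/2, c = -2/5, d = 4/3, e = 1/2.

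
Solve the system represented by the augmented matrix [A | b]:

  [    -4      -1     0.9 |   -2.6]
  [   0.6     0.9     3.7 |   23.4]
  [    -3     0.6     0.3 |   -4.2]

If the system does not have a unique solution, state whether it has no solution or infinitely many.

x_1 = 2, x_2 = 0, x_3 = 6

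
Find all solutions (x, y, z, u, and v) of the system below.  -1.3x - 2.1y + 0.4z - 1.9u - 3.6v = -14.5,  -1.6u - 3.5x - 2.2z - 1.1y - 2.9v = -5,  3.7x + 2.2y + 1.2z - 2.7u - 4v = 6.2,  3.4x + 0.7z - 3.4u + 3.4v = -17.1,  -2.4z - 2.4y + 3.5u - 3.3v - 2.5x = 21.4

x = 3, y = 3, z = -5, u = 5, v = -2

Row-reduce the augmented matrix:
R1 ← R1 / (-13/10).
R2 ← R2 + 7/2·R1.
R3 ← R3 − 37/10·R1.
R4 ← R4 − 17/5·R1.
R5 ← R5 + 5/2·R1.
R2 ← R2 / (296/65).
R1 ← R1 − 21/13·R2.
R3 ← R3 + 491/130·R2.
R4 ← R4 + 357/65·R2.
R5 ← R5 − 213/130·R2.
R3 ← R3 / (-1123/2960).
R1 ← R1 − 253/296·R3.
R2 ← R2 + 213/296·R3.
R4 ← R4 + 653/296·R3.
R5 ← R5 + 5891/2960·R3.
R4 ← R4 / (585337/22460).
R1 ← R1 + 12895/1123·R4.
R2 ← R2 − 11926/1123·R4.
R3 ← R3 − 30737/2246·R4.
R5 ← R5 − 185999/5615·R4.
R5 ← R5 / (-117435393/5853370).
R1 ← R1 − 2330261/585337·R5.
R2 ← R2 + 2029506/585337·R5.
R3 ← R3 + 2774502/585337·R5.
R4 ← R4 − 1173703/585337·R5.
Reading off the reduced rows gives x = 3, y = 3, z = -5, u = 5, v = -2.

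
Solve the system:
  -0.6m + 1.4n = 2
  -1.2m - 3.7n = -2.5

Row-reduce the augmented matrix:
R1 ← R1 / (-3/5).
R2 ← R2 + 6/5·R1.
R2 ← R2 / (-13/2).
R1 ← R1 + 7/3·R2.
Reading off the reduced rows gives m = -1, n = 1.

m = -1, n = 1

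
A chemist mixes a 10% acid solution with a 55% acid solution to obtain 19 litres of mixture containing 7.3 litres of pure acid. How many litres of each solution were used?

litres of solution A: 7, litres of solution B: 12

Let a = litres of solution A, b = litres of solution B.
  b + a = 19
  (1/10)a + (11/20)b = 73/10
From equation 1: a = 19 − b.
Substitute into equation 2 and solve: b = 12.
Then a = 7.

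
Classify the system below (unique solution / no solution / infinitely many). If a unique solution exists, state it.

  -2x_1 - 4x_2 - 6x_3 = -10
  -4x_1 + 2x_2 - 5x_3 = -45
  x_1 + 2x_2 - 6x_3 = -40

Row-reduce the augmented matrix:
R1 ← R1 / (-2).
R2 ← R2 + 4·R1.
R3 ← R3 − 1·R1.
R2 ← R2 / (10).
R1 ← R1 − 2·R2.
R3 ← R3 / (-9).
R1 ← R1 − 8/5·R3.
R2 ← R2 − 7/10·R3.
Reading off the reduced rows gives x_1 = 2, x_2 = -6, x_3 = 5.

x_1 = 2, x_2 = -6, x_3 = 5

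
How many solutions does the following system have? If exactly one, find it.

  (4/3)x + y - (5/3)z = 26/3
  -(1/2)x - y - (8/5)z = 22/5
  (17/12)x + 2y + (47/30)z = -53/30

Row-reduce:
R1 ← R1 / (4/3).
R2 ← R2 + 1/2·R1.
R3 ← R3 − 17/12·R1.
R2 ← R2 / (-5/8).
R1 ← R1 − 3/4·R2.
R3 ← R3 − 15/16·R2.
Row 3 reduces to 0 = 1/2, a contradiction. The system is inconsistent.

no solution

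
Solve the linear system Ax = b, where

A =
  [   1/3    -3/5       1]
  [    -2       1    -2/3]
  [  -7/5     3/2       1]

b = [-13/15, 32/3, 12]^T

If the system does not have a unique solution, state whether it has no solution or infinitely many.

Row-reduce the augmented matrix:
R1 ← R1 / (1/3).
R2 ← R2 + 2·R1.
R3 ← R3 + 7/5·R1.
R2 ← R2 / (-13/5).
R1 ← R1 + 9/5·R2.
R3 ← R3 + 51/50·R2.
R3 ← R3 / (202/65).
R1 ← R1 + 9/13·R3.
R2 ← R2 + 80/39·R3.
Reading off the reduced rows gives x_1 = -5, x_2 = 2, x_3 = 2.

x_1 = -5, x_2 = 2, x_3 = 2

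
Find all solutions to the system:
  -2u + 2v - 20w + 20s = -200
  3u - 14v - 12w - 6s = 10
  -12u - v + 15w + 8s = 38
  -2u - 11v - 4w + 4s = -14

u = -2, v = -2, w = 4, s = -6

Row-reduce the augmented matrix:
R1 ← R1 / (-2).
R2 ← R2 − 3·R1.
R3 ← R3 + 12·R1.
R4 ← R4 + 2·R1.
R2 ← R2 / (-11).
R1 ← R1 + 1·R2.
R3 ← R3 + 13·R2.
R4 ← R4 + 13·R2.
R3 ← R3 / (2031/11).
R1 ← R1 − 152/11·R3.
R2 ← R2 − 42/11·R3.
R4 ← R4 − 722/11·R3.
R4 ← R4 / (11240/2031).
R1 ← R1 + 3406/2031·R4.
R2 ← R2 − 488/677·R4.
R3 ← R3 + 1544/2031·R4.
Reading off the reduced rows gives u = -2, v = -2, w = 4, s = -6.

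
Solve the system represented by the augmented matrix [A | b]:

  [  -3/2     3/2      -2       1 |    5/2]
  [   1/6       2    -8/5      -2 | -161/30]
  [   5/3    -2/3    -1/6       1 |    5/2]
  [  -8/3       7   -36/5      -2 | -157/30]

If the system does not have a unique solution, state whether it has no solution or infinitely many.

Row-reduce:
R1 ← R1 / (-3/2).
R2 ← R2 − 1/6·R1.
R3 ← R3 − 5/3·R1.
R4 ← R4 + 8/3·R1.
R2 ← R2 / (13/6).
R1 ← R1 + 1·R2.
R3 ← R3 − 1·R2.
R4 ← R4 − 13/3·R2.
R3 ← R3 / (-1811/1170).
R1 ← R1 − 32/65·R3.
R2 ← R2 + 164/195·R3.
Row 4 reduces to 0 = 1/2, a contradiction. The system is inconsistent.

no solution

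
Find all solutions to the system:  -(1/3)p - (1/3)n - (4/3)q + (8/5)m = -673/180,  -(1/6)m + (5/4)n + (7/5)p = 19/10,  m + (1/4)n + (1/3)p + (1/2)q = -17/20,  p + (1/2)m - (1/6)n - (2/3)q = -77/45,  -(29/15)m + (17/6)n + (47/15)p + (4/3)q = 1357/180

m = -3/2, n = 8/5, p = -1/4, q = 2/3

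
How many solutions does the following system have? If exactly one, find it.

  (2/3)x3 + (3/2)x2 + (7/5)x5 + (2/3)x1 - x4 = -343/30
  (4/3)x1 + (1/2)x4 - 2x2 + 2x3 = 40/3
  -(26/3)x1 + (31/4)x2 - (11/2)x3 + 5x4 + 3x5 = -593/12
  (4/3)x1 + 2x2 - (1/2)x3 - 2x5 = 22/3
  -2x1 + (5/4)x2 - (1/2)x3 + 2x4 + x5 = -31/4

Row-reduce:
R1 ← R1 / (2/3).
R2 ← R2 − 4/3·R1.
R3 ← R3 + 26/3·R1.
R4 ← R4 − 4/3·R1.
R5 ← R5 + 2·R1.
R2 ← R2 / (-5).
R1 ← R1 − 9/4·R2.
R3 ← R3 − 109/4·R2.
R4 ← R4 + 1·R2.
R5 ← R5 − 23/4·R2.
R3 ← R3 / (34/5).
R1 ← R1 − 13/10·R3.
R2 ← R2 + 2/15·R3.
R4 ← R4 + 59/30·R3.
R5 ← R5 − 34/15·R3.
R4 ← R4 / (1701/544).
R1 ← R1 + 789/544·R4.
R2 ← R2 + 53/136·R4.
R3 ← R3 − 225/272·R4.
Row 5 reduces to 0 = -1/6, a contradiction. The system is inconsistent.

no solution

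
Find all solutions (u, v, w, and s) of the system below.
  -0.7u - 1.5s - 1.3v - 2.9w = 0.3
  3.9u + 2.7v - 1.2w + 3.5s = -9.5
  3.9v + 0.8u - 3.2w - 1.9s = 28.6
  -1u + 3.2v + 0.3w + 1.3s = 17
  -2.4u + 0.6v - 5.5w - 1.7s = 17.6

u = -3, v = 6, w = 0, s = -4

Row-reduce the augmented matrix:
R1 ← R1 / (-7/10).
R2 ← R2 − 39/10·R1.
R3 ← R3 − 4/5·R1.
R4 ← R4 + 1·R1.
R5 ← R5 + 12/5·R1.
R2 ← R2 / (-159/35).
R1 ← R1 − 13/7·R2.
R3 ← R3 − 169/70·R2.
R4 ← R4 − 177/35·R2.
R5 ← R5 − 177/35·R2.
R3 ← R3 / (-16683/1060).
R1 ← R1 + 313/106·R3.
R2 ← R2 − 405/106·R3.
R4 ← R4 + 3943/265·R3.
R5 ← R5 + 3943/265·R3.
R4 ← R4 / (1948471/500490).
R1 ← R1 − 66046/50049·R4.
R2 ← R2 + 7255/16683·R4.
R3 ← R3 − 19702/50049·R4.
R5 ← R5 − 1948471/500490·R4.
R5 reduces to 0 = 0, so the extra equation is consistent.
Reading off the reduced rows gives u = -3, v = 6, w = 0, s = -4.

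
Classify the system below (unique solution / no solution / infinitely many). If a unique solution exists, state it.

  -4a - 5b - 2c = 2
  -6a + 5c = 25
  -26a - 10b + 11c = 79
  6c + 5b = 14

Row-reduce the augmented matrix:
R1 ← R1 / (-4).
R2 ← R2 + 6·R1.
R3 ← R3 + 26·R1.
R2 ← R2 / (15/2).
R1 ← R1 − 5/4·R2.
R3 ← R3 − 45/2·R2.
R4 ← R4 − 5·R2.
Swap R3 and R4.
R3 ← R3 / (2/3).
R1 ← R1 + 5/6·R3.
R2 ← R2 − 16/15·R3.
R4 reduces to 0 = 0, so the extra equation is consistent.
Reading off the reduced rows gives a = -5, b = 4, c = -1.

a = -5, b = 4, c = -1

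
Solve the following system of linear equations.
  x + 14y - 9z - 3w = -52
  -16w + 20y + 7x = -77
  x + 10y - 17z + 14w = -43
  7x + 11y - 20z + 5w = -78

x = -3, y = -2, z = 2, w = 1

Row-reduce the augmented matrix:
R2 ← R2 − 7·R1.
R3 ← R3 − 1·R1.
R4 ← R4 − 7·R1.
R2 ← R2 / (-78).
R1 ← R1 − 14·R2.
R3 ← R3 + 4·R2.
R4 ← R4 + 87·R2.
R3 ← R3 / (-146/13).
R1 ← R1 − 30/13·R3.
R2 ← R2 + 21/26·R3.
R4 ← R4 + 709/26·R3.
R4 ← R4 / (-17723/876).
R1 ← R1 − 293/219·R4.
R2 ← R2 + 1111/876·R4.
R3 ← R3 + 653/438·R4.
Reading off the reduced rows gives x = -3, y = -2, z = 2, w = 1.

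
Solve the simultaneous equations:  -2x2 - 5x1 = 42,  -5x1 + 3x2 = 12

Row-reduce the augmented matrix:
R1 ← R1 / (-5).
R2 ← R2 + 5·R1.
R2 ← R2 / (5).
R1 ← R1 − 2/5·R2.
Reading off the reduced rows gives x1 = -6, x2 = -6.

x1 = -6, x2 = -6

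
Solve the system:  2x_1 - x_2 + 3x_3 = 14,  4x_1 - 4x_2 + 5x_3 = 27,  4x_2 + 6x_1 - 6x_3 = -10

Row-reduce the augmented matrix:
R1 ← R1 / (2).
R2 ← R2 − 4·R1.
R3 ← R3 − 6·R1.
R2 ← R2 / (-2).
R1 ← R1 + 1/2·R2.
R3 ← R3 − 7·R2.
R3 ← R3 / (-37/2).
R1 ← R1 − 7/4·R3.
R2 ← R2 − 1/2·R3.
Reading off the reduced rows gives x_1 = 2, x_2 = -1, x_3 = 3.

x_1 = 2, x_2 = -1, x_3 = 3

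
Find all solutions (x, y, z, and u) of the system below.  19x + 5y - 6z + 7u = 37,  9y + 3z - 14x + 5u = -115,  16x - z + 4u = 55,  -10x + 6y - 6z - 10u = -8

x = 5, y = -2, z = 1, u = -6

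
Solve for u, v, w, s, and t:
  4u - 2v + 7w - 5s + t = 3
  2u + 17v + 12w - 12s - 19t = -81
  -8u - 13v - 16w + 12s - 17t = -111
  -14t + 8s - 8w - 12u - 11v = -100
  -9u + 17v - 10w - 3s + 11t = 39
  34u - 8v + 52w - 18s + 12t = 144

Row-reduce the augmented matrix:
R1 ← R1 / (4).
R2 ← R2 − 2·R1.
R3 ← R3 + 8·R1.
R4 ← R4 + 12·R1.
R5 ← R5 + 9·R1.
R6 ← R6 − 34·R1.
R2 ← R2 / (18).
R1 ← R1 + 1/2·R2.
R3 ← R3 + 17·R2.
R4 ← R4 + 17·R2.
R5 ← R5 − 25/2·R2.
R6 ← R6 − 9·R2.
R3 ← R3 / (217/36).
R1 ← R1 − 143/72·R3.
R2 ← R2 − 17/36·R3.
R4 ← R4 − 757/36·R3.
R5 ← R5 + 11/72·R3.
R6 ← R6 + 47/4·R3.
R4 ← R4 / (1812/217).
R1 ← R1 − 170/217·R4.
R2 ← R2 − 4/217·R4.
R3 ← R3 + 251/217·R4.
R5 ← R5 + 1699/217·R4.
R6 ← R6 − 3398/217·R4.
R5 ← R5 / (195091/1812).
R1 ← R1 − 2303/906·R5.
R2 ← R2 − 608/453·R5.
R3 ← R3 − 11831/1812·R5.
R4 ← R4 − 18913/1812·R5.
R6 ← R6 + 195091/906·R5.
R6 reduces to 0 = 0, so the extra equation is consistent.
Reading off the reduced rows gives u = 2, v = 2, w = 2, s = 4, t = 5.

u = 2, v = 2, w = 2, s = 4, t = 5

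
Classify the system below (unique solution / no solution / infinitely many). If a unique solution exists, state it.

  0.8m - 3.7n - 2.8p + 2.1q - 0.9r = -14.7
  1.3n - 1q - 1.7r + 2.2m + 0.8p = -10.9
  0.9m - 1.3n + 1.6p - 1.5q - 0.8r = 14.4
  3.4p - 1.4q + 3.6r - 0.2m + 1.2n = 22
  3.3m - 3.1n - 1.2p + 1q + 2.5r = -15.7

m = -6, n = -4, p = 4, q = -6, r = 1

Row-reduce the augmented matrix:
R1 ← R1 / (4/5).
R2 ← R2 − 11/5·R1.
R3 ← R3 − 9/10·R1.
R4 ← R4 + 1/5·R1.
R5 ← R5 − 33/10·R1.
R2 ← R2 / (459/40).
R1 ← R1 + 37/8·R2.
R3 ← R3 − 229/80·R2.
R4 ← R4 − 11/40·R2.
R5 ← R5 − 973/80·R2.
R3 ← R3 / (71/27).
R1 ← R1 + 2/27·R3.
R2 ← R2 − 20/27·R3.
R4 ← R4 − 337/135·R3.
R5 ← R5 − 181/135·R3.
R4 ← R4 / (162903/120700).
R1 ← R1 + 1007/6035·R4.
R2 ← R2 − 26/1207·R4.
R3 ← R3 + 19943/24140·R4.
R5 ← R5 − 18891/30175·R4.
R5 ← R5 / (2081263/543010).
R1 ← R1 + 21687/54301·R5.
R2 ← R2 − 37/4177·R5.
R3 ← R3 − 111353/54301·R5.
R4 ← R4 − 134308/54301·R5.
Reading off the reduced rows gives m = -6, n = -4, p = 4, q = -6, r = 1.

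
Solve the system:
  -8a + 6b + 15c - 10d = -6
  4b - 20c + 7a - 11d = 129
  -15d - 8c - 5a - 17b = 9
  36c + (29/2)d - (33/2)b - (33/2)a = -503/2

no solution

Row-reduce:
R1 ← R1 / (-8).
R2 ← R2 − 7·R1.
R3 ← R3 + 5·R1.
R4 ← R4 + 33/2·R1.
R2 ← R2 / (37/4).
R1 ← R1 + 3/4·R2.
R3 ← R3 + 83/4·R2.
R4 ← R4 + 231/8·R2.
R3 ← R3 / (-2427/74).
R1 ← R1 + 90/37·R3.
R2 ← R2 + 55/74·R3.
R4 ← R4 + 2427/148·R3.
Row 4 reduces to 0 = 2, a contradiction. The system is inconsistent.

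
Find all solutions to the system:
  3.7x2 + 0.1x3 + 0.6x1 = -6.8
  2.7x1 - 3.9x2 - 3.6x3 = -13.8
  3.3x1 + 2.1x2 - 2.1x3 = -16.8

x1 = 0, x2 = -2, x3 = 6

Row-reduce the augmented matrix:
R1 ← R1 / (3/5).
R2 ← R2 − 27/10·R1.
R3 ← R3 − 33/10·R1.
R2 ← R2 / (-411/20).
R1 ← R1 − 37/6·R2.
R3 ← R3 + 73/4·R2.
R3 ← R3 / (1297/1370).
R1 ← R1 + 431/411·R3.
R2 ← R2 − 27/137·R3.
Reading off the reduced rows gives x1 = 0, x2 = -2, x3 = 6.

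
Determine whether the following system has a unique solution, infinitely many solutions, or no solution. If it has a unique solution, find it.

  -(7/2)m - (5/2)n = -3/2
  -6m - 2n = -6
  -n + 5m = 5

no solution

Row-reduce:
R1 ← R1 / (-7/2).
R2 ← R2 + 6·R1.
R3 ← R3 − 5·R1.
R2 ← R2 / (16/7).
R1 ← R1 − 5/7·R2.
R3 ← R3 + 32/7·R2.
Row 3 reduces to 0 = -4, a contradiction. The system is inconsistent.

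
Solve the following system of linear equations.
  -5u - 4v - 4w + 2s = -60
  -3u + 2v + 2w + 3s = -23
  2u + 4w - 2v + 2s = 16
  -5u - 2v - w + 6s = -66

Row-reduce the augmented matrix:
R1 ← R1 / (-5).
R2 ← R2 + 3·R1.
R3 ← R3 − 2·R1.
R4 ← R4 + 5·R1.
R2 ← R2 / (22/5).
R1 ← R1 − 4/5·R2.
R3 ← R3 + 18/5·R2.
R4 ← R4 − 2·R2.
R3 ← R3 / (6).
R2 ← R2 − 1·R3.
R4 ← R4 − 1·R3.
R4 ← R4 / (163/66).
R1 ← R1 + 8/11·R4.
R2 ← R2 + 10/33·R4.
R3 ← R3 − 47/66·R4.
Reading off the reduced rows gives u = 6, v = 1, w = 4, s = -5.

u = 6, v = 1, w = 4, s = -5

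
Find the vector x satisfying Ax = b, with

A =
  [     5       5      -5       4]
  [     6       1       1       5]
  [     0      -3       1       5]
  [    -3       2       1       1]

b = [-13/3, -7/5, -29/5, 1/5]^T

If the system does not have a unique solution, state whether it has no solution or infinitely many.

x_1 = 1/3, x_2 = 3/5, x_3 = 1, x_4 = -1

Row-reduce the augmented matrix:
R1 ← R1 / (5).
R2 ← R2 − 6·R1.
R4 ← R4 + 3·R1.
R2 ← R2 / (-5).
R1 ← R1 − 1·R2.
R3 ← R3 + 3·R2.
R4 ← R4 − 5·R2.
R3 ← R3 / (-16/5).
R1 ← R1 − 2/5·R3.
R2 ← R2 + 7/5·R3.
R4 ← R4 − 5·R3.
R4 ← R4 / (449/40).
R1 ← R1 − 29/20·R4.
R2 ← R2 + 87/40·R4.
R3 ← R3 + 61/40·R4.
Reading off the reduced rows gives x_1 = 1/3, x_2 = 3/5, x_3 = 1, x_4 = -1.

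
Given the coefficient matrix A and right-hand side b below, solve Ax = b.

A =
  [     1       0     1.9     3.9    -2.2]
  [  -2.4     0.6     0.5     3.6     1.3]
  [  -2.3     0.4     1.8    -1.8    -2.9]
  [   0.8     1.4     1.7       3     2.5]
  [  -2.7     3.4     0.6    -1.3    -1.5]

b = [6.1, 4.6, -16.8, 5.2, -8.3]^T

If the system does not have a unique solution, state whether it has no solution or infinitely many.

x_1 = 2, x_2 = 1, x_3 = -4, x_4 = 3, x_5 = 0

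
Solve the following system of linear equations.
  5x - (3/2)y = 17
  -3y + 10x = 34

infinitely many solutions

Row-reduce:
R1 ← R1 / (5).
R2 ← R2 − 10·R1.
Rank is 1 with 2 unknowns, leaving y free.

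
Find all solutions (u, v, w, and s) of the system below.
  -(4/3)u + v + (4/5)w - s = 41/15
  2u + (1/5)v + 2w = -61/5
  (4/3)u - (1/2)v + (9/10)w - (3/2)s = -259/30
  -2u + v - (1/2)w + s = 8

Row-reduce:
R1 ← R1 / (-4/3).
R2 ← R2 − 2·R1.
R3 ← R3 − 4/3·R1.
R4 ← R4 + 2·R1.
R2 ← R2 / (17/10).
R1 ← R1 + 3/4·R2.
R3 ← R3 − 1/2·R2.
R4 ← R4 + 1/2·R2.
R3 ← R3 / (129/170).
R1 ← R1 − 69/85·R3.
R2 ← R2 − 32/17·R3.
R4 ← R4 + 129/170·R3.
Row 4 reduces to 0 = -2, a contradiction. The system is inconsistent.

no solution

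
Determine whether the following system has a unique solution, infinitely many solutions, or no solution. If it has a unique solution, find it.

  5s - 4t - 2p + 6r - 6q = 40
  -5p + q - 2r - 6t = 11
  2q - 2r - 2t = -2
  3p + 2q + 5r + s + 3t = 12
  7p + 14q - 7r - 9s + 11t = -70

no solution

Row-reduce:
R1 ← R1 / (-2).
R2 ← R2 + 5·R1.
R4 ← R4 − 3·R1.
R5 ← R5 − 7·R1.
R2 ← R2 / (16).
R1 ← R1 − 3·R2.
R3 ← R3 − 2·R2.
R4 ← R4 + 7·R2.
R5 ← R5 + 7·R2.
R3 ← R3 / (1/8).
R1 ← R1 − 3/16·R3.
R2 ← R2 + 17/16·R3.
R4 ← R4 − 105/16·R3.
R5 ← R5 − 105/16·R3.
R4 ← R4 / (-79).
R1 ← R1 + 5/2·R4.
R2 ← R2 − 25/2·R4.
R3 ← R3 − 25/2·R4.
R5 ← R5 + 79·R4.
Row 5 reduces to 0 = -2, a contradiction. The system is inconsistent.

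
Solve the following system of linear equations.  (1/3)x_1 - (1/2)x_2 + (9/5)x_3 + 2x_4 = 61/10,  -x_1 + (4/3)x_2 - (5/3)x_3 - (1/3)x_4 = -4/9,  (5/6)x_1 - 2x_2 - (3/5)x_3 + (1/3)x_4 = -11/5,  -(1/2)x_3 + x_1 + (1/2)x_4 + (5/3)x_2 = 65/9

Row-reduce the augmented matrix:
R1 ← R1 / (1/3).
R2 ← R2 + 1·R1.
R3 ← R3 − 5/6·R1.
R4 ← R4 − 1·R1.
R2 ← R2 / (-1/6).
R1 ← R1 + 3/2·R2.
R3 ← R3 + 3/4·R2.
R4 ← R4 − 19/6·R2.
R3 ← R3 / (-219/10).
R1 ← R1 + 141/5·R3.
R2 ← R2 + 112/5·R3.
R4 ← R4 − 1951/30·R3.
R4 ← R4 / (24805/1971).
R1 ← R1 + 1348/219·R4.
R2 ← R2 + 2066/657·R4.
R3 ← R3 − 905/657·R4.
Reading off the reduced rows gives x_1 = 2, x_2 = 7/3, x_3 = 1/3, x_4 = 3.

x_1 = 2, x_2 = 7/3, x_3 = 1/3, x_4 = 3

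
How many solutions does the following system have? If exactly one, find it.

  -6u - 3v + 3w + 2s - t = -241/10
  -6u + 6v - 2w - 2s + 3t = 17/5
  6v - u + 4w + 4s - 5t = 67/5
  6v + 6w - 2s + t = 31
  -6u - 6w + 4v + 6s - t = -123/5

u = 13/5, v = 3, w = 3/2, s = -2, t = 0

Row-reduce the augmented matrix:
R1 ← R1 / (-6).
R2 ← R2 + 6·R1.
R3 ← R3 + 1·R1.
R5 ← R5 + 6·R1.
R2 ← R2 / (9).
R1 ← R1 − 1/2·R2.
R3 ← R3 − 13/2·R2.
R4 ← R4 − 6·R2.
R5 ← R5 − 7·R2.
R3 ← R3 / (64/9).
R1 ← R1 + 2/9·R3.
R2 ← R2 + 5/9·R3.
R4 ← R4 − 28/3·R3.
R5 ← R5 + 46/9·R3.
R4 ← R4 / (-127/16).
R1 ← R1 − 3/32·R4.
R2 ← R2 − 13/192·R4.
R3 ← R3 − 59/64·R4.
R5 ← R5 − 1135/96·R4.
R5 ← R5 / (502/127).
R1 ← R1 + 25/127·R5.
R2 ← R2 + 11/127·R5.
R3 ← R3 + 13/127·R5.
R4 ← R4 + 271/254·R5.
Reading off the reduced rows gives u = 13/5, v = 3, w = 3/2, s = -2, t = 0.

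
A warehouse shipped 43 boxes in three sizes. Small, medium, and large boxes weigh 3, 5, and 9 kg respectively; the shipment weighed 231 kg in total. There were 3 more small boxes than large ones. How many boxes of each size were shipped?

small boxes: 14, medium boxes: 18, large boxes: 11

Let s = small boxes, m = medium boxes, l = large boxes.
  s + m + l = 43
  3s + 5m + 9l = 231
  s - l = 3
Row-reduce the augmented matrix:
R2 ← R2 − 3·R1.
R3 ← R3 − 1·R1.
R2 ← R2 / (2).
R1 ← R1 − 1·R2.
R3 ← R3 + 1·R2.
R1 ← R1 + 2·R3.
R2 ← R2 − 3·R3.
Reading off the reduced rows gives s = 14, m = 18, l = 11.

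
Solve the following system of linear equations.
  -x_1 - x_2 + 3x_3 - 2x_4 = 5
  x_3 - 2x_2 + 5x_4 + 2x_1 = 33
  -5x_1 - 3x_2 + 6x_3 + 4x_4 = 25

Row-reduce:
R1 ← R1 / (-1).
R2 ← R2 − 2·R1.
R3 ← R3 + 5·R1.
R2 ← R2 / (-4).
R1 ← R1 − 1·R2.
R3 ← R3 − 2·R2.
R3 ← R3 / (-11/2).
R1 ← R1 + 5/4·R3.
R2 ← R2 + 7/4·R3.
Rank is 3 with 4 unknowns, leaving x_4 free.

infinitely many solutions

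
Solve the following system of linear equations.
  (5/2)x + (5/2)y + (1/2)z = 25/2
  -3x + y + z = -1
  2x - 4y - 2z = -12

no solution

Row-reduce:
R1 ← R1 / (5/2).
R2 ← R2 + 3·R1.
R3 ← R3 − 2·R1.
R2 ← R2 / (4).
R1 ← R1 − 1·R2.
R3 ← R3 + 6·R2.
Row 3 reduces to 0 = -1, a contradiction. The system is inconsistent.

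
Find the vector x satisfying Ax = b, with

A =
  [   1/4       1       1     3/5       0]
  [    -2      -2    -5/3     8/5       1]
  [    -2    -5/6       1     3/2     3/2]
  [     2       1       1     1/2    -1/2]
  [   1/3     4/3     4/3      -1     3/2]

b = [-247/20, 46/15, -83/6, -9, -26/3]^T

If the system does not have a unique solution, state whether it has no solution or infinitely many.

Row-reduce the augmented matrix:
R1 ← R1 / (1/4).
R2 ← R2 + 2·R1.
R3 ← R3 + 2·R1.
R4 ← R4 − 2·R1.
R5 ← R5 − 1/3·R1.
R2 ← R2 / (6).
R1 ← R1 − 4·R2.
R3 ← R3 − 43/6·R2.
R4 ← R4 + 7·R2.
R3 ← R3 / (155/108).
R1 ← R1 + 2/9·R3.
R2 ← R2 − 19/18·R3.
R4 ← R4 − 7/18·R3.
R4 ← R4 / (5473/1550).
R1 ← R1 + 1608/775·R4.
R2 ← R2 − 1593/775·R4.
R3 ← R3 + 726/775·R4.
R5 ← R5 + 9/5·R4.
R5 ← R5 / (19677/10946).
R1 ← R1 + 1512/5473·R5.
R2 ← R2 + 2178/5473·R5.
R3 ← R3 − 2013/5473·R5.
R4 ← R4 − 905/5473·R5.
Reading off the reduced rows gives x_1 = 1, x_2 = -5, x_3 = -4, x_4 = -6, x_5 = -2.

x_1 = 1, x_2 = -5, x_3 = -4, x_4 = -6, x_5 = -2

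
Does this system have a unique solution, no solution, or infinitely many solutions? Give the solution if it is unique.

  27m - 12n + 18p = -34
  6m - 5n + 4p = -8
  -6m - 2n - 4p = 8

Row-reduce:
R1 ← R1 / (27).
R2 ← R2 − 6·R1.
R3 ← R3 + 6·R1.
R2 ← R2 / (-7/3).
R1 ← R1 + 4/9·R2.
R3 ← R3 + 14/3·R2.
Row 3 reduces to 0 = 4/3, a contradiction. The system is inconsistent.

no solution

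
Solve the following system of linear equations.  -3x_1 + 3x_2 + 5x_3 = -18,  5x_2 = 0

Row-reduce:
R1 ← R1 / (-3).
R2 ← R2 / (5).
R1 ← R1 + 1·R2.
Rank is 2 with 3 unknowns, leaving x_3 free.

infinitely many solutions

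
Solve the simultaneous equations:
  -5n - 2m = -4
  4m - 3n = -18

m = -3, n = 2

Row-reduce the augmented matrix:
R1 ← R1 / (-2).
R2 ← R2 − 4·R1.
R2 ← R2 / (-13).
R1 ← R1 − 5/2·R2.
Reading off the reduced rows gives m = -3, n = 2.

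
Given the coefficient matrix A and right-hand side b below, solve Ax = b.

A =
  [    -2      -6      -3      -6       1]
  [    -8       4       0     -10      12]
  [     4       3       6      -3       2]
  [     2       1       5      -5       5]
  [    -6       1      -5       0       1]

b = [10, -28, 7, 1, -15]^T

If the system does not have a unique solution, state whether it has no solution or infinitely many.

Row-reduce:
R1 ← R1 / (-2).
R2 ← R2 + 8·R1.
R3 ← R3 − 4·R1.
R4 ← R4 − 2·R1.
R5 ← R5 + 6·R1.
R2 ← R2 / (28).
R1 ← R1 − 3·R2.
R3 ← R3 + 9·R2.
R4 ← R4 + 5·R2.
R5 ← R5 − 19·R2.
R3 ← R3 / (27/7).
R1 ← R1 − 3/14·R3.
R2 ← R2 − 3/7·R3.
R4 ← R4 − 29/7·R3.
R5 ← R5 + 29/7·R3.
R4 ← R4 / (25/9).
R1 ← R1 − 25/12·R4.
R2 ← R2 − 5/3·R4.
R3 ← R3 + 49/18·R4.
R5 ← R5 + 25/9·R4.
Rank is 4 with 5 unknowns, leaving x_5 free.

infinitely many solutions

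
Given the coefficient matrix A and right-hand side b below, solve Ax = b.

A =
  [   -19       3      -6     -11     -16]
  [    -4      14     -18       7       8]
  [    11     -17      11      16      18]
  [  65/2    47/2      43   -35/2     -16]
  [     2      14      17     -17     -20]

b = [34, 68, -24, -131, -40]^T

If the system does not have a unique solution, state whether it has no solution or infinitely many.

infinitely many solutions

Row-reduce:
R1 ← R1 / (-19).
R2 ← R2 + 4·R1.
R3 ← R3 − 11·R1.
R4 ← R4 − 65/2·R1.
R5 ← R5 − 2·R1.
R2 ← R2 / (254/19).
R1 ← R1 + 3/19·R2.
R3 ← R3 + 290/19·R2.
R4 ← R4 − 544/19·R2.
R5 ← R5 − 272/19·R2.
R3 ← R3 / (-1471/127).
R1 ← R1 − 15/127·R3.
R2 ← R2 + 159/127·R3.
R4 ← R4 − 8710/127·R3.
R5 ← R5 − 4355/127·R3.
R4 ← R4 / (93762/1471).
R1 ← R1 − 2635/2942·R4.
R2 ← R2 + 4395/2942·R4.
R3 ← R3 + 2574/1471·R4.
R5 ← R5 − 46881/1471·R4.
Rank is 4 with 5 unknowns, leaving x_5 free.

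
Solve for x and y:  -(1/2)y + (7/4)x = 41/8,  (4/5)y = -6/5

x = 5/2, y = -3/2

Row-reduce the augmented matrix:
R1 ← R1 / (7/4).
R2 ← R2 / (4/5).
R1 ← R1 + 2/7·R2.
Reading off the reduced rows gives x = 5/2, y = -3/2.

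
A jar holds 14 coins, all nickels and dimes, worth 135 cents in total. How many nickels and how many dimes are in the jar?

Let n = nickels, d = dimes.
  n + d = 14
  5n + 10d = 135
Row-reduce the augmented matrix:
R2 ← R2 − 5·R1.
R2 ← R2 / (5).
R1 ← R1 − 1·R2.
Reading off the reduced rows gives n = 1, d = 13.

nickels: 1, dimes: 13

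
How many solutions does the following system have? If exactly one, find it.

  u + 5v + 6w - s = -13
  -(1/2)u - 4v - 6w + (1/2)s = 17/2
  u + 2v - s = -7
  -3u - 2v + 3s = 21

no solution

Row-reduce:
R2 ← R2 + 1/2·R1.
R3 ← R3 − 1·R1.
R4 ← R4 + 3·R1.
R2 ← R2 / (-3/2).
R1 ← R1 − 5·R2.
R3 ← R3 + 3·R2.
R4 ← R4 − 13·R2.
Swap R3 and R4.
R3 ← R3 / (-8).
R1 ← R1 + 4·R3.
R2 ← R2 − 2·R3.
Row 4 reduces to 0 = 2, a contradiction. The system is inconsistent.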